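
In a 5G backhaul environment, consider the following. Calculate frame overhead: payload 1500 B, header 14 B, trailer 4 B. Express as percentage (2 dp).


Given: payload = 1500 B, header = 14 B, trailer = 4 B
Overhead bytes = header + trailer = 14 + 4 = 18
Total frame = payload + overhead = 1500 + 18 = 1518
Overhead % = 18 / 1518 * 100 = 1.1858% -> 1.19% (2 dp)

1.19


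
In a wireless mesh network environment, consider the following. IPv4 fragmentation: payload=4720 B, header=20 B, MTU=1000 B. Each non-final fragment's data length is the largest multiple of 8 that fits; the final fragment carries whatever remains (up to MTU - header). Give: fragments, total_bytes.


Max data per non-final fragment = floor((MTU - header)/8)*8 = floor((1000 - 20)/8)*8 = floor(980/8)*8 = 976 B
Final fragment needs no 8-byte alignment: it can carry up to MTU - header = 980 B
Non-final fragments needed = ceil((payload - 980) / 976) = ceil(3740/976) = ceil(3.8320) = 4
Number of fragments = 4 + 1 = 5
Fragment sizes (data): 4 * 976 B + 816 B (last, 816 <= 980 OK)
Total bytes sent = payload + n_frags * header = 4720 + 5*20 = 4720 + 100 = 4820 B

5, 4820


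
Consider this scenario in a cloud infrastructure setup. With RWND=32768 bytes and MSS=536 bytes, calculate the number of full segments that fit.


Given: RWND = 32768 bytes, MSS = 536 bytes
Full segments = floor(RWND / MSS)
Full segments = floor(32768 / 536)
Full segments = floor(61.1343) = 61

61


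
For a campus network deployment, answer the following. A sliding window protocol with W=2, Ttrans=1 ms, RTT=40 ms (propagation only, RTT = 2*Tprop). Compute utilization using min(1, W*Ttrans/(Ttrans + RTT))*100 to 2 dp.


Given: W = 2, Ttrans = 1 ms, RTT = 40 ms (= 2 * Tprop, Tprop = 20 ms)
Cycle time = Ttrans + RTT = 1 + 40 = 41 ms (first packet sent until its ACK returns)
W * Ttrans = 2 * 1 = 2 ms of sending per cycle
W * Ttrans / (Ttrans + RTT) = 2 / 41 = 0.048780
U = min(1, 0.048780) = 0.048780
U% = 4.88%

4.88


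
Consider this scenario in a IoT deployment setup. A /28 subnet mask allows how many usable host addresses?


Given: subnet mask /28
Host bits = 32 - 28 = 4
Total addresses = 2^4 = 16
Usable hosts = 16 - 2 (network + broadcast) = 14

14


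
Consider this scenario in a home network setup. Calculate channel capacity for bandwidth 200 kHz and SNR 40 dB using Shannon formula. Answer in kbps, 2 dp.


Given: B = 200 kHz, SNR = 40 dB
SNR linear = 10^(40/10) = 10000
1 + SNR = 10001
log2(10001) = 13.2878566418
C = 200 * 1000 * 13.2878566418 = 2657571.3284 bps
C = 2657.571328 kbps -> 2657.57 kbps (2 dp)

2657.57


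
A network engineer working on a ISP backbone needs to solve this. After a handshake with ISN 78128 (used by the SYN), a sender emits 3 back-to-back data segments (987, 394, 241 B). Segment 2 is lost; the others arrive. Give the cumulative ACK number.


SYN uses sequence number 78128; first data byte = ISN + 1 = 78129.
Segment 1: SEQ = 78129, len = 987 B, covers [78129, 79115]
Segment 2: SEQ = 79116, len = 394 B, covers [79116, 79509] [LOST]
Segment 3: SEQ = 79510, len = 241 B, covers [79510, 79750]
In-order data received: bytes [78129, 79115] (segments 1..1).
Segment 2 missing -> gap begins at byte 79116; later segments buffered out of order.
Cumulative ACK = next expected in-order byte = 78129 + 987 = 79116

79116


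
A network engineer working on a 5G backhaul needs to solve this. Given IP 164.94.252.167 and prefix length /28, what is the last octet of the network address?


Given: IP = 164.94.252.167, prefix = /28
Subnet mask = 255.255.255.240
Last octet of IP: 167
Last octet of mask: 240
Network last octet = 167 AND 240 = 160

160


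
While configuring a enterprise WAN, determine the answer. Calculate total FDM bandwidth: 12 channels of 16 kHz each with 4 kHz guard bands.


Given: 12 channels, 16 kHz each, guard = 4 kHz
Channel bandwidth = 12 * 16 = 192 kHz
Guard bands = 11 gaps * 4 kHz = 44 kHz
Total = 192 + 44 = 236 kHz

236


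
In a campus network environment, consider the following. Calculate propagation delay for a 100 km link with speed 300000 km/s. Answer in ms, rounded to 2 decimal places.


Given: distance = 100 km, speed = 300000 km/s
Delay = distance / speed = 100 / 300000 seconds
Delay in ms = 100 * 1000 / 300000
Delay = 0.3333 ms
Rounded to 2 dp = 0.33 ms

0.33


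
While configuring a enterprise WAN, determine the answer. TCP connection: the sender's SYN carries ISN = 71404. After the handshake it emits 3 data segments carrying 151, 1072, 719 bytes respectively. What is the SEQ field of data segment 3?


The SYN occupies sequence number ISN = 71404, so the first data byte is ISN + 1 = 71405.
SEQ of data segment i = (ISN + 1) + sum of payload sizes of segments 1..i-1.
Segment 1: SEQ = 71405, payload = 151 bytes
Segment 2: SEQ = 71556, payload = 1072 bytes
Segment 3: SEQ = 72628, payload = 719 bytes
SEQ of segment 3 = 71405 + 151 + 1072 = 72628

72628


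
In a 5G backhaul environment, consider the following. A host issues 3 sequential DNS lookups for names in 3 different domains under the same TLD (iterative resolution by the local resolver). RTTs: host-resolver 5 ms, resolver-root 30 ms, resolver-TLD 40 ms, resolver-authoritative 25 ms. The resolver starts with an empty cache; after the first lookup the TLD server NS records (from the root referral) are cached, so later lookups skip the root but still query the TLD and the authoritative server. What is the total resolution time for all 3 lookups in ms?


Lookup 1 (cold cache): local + root + TLD + auth = 5 + 30 + 40 + 25 = 100 ms
Lookups 2..3 (TLD NS cached -> skip root; new domain -> still ask TLD and auth): local + TLD + auth = 5 + 40 + 25 = 70 ms each
Remaining 2 lookups: 2 * 70 = 140 ms
Total = 100 + 140 = 240 ms

240


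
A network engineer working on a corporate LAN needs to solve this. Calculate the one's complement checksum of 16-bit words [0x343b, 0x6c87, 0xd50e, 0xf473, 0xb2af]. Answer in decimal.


Given words: [0x343b, 0x6c87, 0xd50e, 0xf473, 0xb2af]
Step 1: Sum all words
Raw sum = 13371 + 27783 + 54542 + 62579 + 45743 = 204018
Step 2: Fold carry: (7410 + 3) = 7413
One's complement = ~7413 & 0xFFFF = 58122

58122


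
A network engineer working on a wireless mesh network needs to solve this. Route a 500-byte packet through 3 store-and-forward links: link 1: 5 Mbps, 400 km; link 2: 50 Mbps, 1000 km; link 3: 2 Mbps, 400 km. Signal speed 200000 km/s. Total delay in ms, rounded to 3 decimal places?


Packet = 500 bytes = 4000 bits. Store-and-forward: sum (t_trans + t_prop) per link.
Link 1: t_trans = 4000/(5*10^6) s = 0.8000 ms; t_prop = 400/200000 s = 2.0000 ms; subtotal = 2.8000 ms
Link 2: t_trans = 4000/(50*10^6) s = 0.0800 ms; t_prop = 1000/200000 s = 5.0000 ms; subtotal = 5.0800 ms
Link 3: t_trans = 4000/(2*10^6) s = 2.0000 ms; t_prop = 400/200000 s = 2.0000 ms; subtotal = 4.0000 ms
End-to-end = 2.8000 + 5.0800 + 4.0000 = 11.8800 ms -> 11.880 ms (3 dp)

11.880


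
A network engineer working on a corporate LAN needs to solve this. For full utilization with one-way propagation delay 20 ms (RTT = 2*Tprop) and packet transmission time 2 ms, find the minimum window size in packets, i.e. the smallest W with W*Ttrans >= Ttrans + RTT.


Given: Ttrans = 2 ms, RTT = 40 ms (= 2 * Tprop, Tprop = 20 ms)
Time until first ACK returns = Ttrans + RTT = 2 + 40 = 42 ms
Need W * Ttrans >= Ttrans + RTT  ->  W >= (Ttrans + RTT) / Ttrans
(Ttrans + RTT) / Ttrans = 42 / 2 = 21
W_min = ceil(21) = 21

21


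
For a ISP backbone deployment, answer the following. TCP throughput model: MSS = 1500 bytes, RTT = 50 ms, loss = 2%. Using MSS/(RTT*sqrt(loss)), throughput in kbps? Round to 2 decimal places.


Given: MSS = 1500 bytes, RTT = 50 ms, loss = 2%
RTT in seconds = 50 / 1000 = 0.05
Loss rate = 2% = 0.02
sqrt(loss) = sqrt(0.02) = 0.141421356237
Throughput (bytes/s) = 1500 / (0.05 * 0.141421356237) = 212132.0344
Throughput (kbps) = 212132.0344 * 8 / 1000 = 1697.056275 -> 1697.06 kbps (2 dp)

1697.06


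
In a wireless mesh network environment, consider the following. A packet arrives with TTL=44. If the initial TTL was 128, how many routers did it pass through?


Given: initial TTL = 128, received TTL = 44
Hops = initial TTL - received TTL
Hops = 128 - 44 = 84

84


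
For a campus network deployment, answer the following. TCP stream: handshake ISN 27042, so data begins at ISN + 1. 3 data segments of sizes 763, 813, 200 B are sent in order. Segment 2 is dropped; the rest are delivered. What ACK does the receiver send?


SYN uses sequence number 27042; first data byte = ISN + 1 = 27043.
Segment 1: SEQ = 27043, len = 763 B, covers [27043, 27805]
Segment 2: SEQ = 27806, len = 813 B, covers [27806, 28618] [LOST]
Segment 3: SEQ = 28619, len = 200 B, covers [28619, 28818]
In-order data received: bytes [27043, 27805] (segments 1..1).
Segment 2 missing -> gap begins at byte 27806; later segments buffered out of order.
Cumulative ACK = next expected in-order byte = 27043 + 763 = 27806

27806


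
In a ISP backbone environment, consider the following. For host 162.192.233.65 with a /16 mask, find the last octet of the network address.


Given: IP = 162.192.233.65, prefix = /16
Subnet mask = 255.255.0.0
Last octet of IP: 65
Last octet of mask: 0
Network last octet = 65 AND 0 = 0

0


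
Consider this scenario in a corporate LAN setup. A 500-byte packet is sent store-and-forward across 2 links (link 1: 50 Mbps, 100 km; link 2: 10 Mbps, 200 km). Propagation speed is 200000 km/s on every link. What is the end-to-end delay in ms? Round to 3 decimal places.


Packet = 500 bytes = 4000 bits. Store-and-forward: sum (t_trans + t_prop) per link.
Link 1: t_trans = 4000/(50*10^6) s = 0.0800 ms; t_prop = 100/200000 s = 0.5000 ms; subtotal = 0.5800 ms
Link 2: t_trans = 4000/(10*10^6) s = 0.4000 ms; t_prop = 200/200000 s = 1.0000 ms; subtotal = 1.4000 ms
End-to-end = 0.5800 + 1.4000 = 1.9800 ms -> 1.980 ms (3 dp)

1.980


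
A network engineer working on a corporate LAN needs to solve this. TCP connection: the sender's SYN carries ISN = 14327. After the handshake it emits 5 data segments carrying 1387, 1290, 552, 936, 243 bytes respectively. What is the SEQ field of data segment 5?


The SYN occupies sequence number ISN = 14327, so the first data byte is ISN + 1 = 14328.
SEQ of data segment i = (ISN + 1) + sum of payload sizes of segments 1..i-1.
Segment 1: SEQ = 14328, payload = 1387 bytes
Segment 2: SEQ = 15715, payload = 1290 bytes
Segment 3: SEQ = 17005, payload = 552 bytes
Segment 4: SEQ = 17557, payload = 936 bytes
Segment 5: SEQ = 18493, payload = 243 bytes
SEQ of segment 5 = 14328 + 1387 + 1290 + 552 + 936 = 18493

18493


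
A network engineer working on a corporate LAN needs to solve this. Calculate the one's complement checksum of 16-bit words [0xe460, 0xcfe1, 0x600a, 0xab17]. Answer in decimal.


Given words: [0xe460, 0xcfe1, 0x600a, 0xab17]
Step 1: Sum all words
Raw sum = 58464 + 53217 + 24586 + 43799 = 180066
Step 2: Fold carry: (48994 + 2) = 48996
One's complement = ~48996 & 0xFFFF = 16539

16539


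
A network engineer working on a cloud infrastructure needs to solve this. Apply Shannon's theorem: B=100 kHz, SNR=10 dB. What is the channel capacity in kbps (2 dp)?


Given: B = 100 kHz, SNR = 10 dB
SNR linear = 10^(10/10) = 10
1 + SNR = 11
log2(11) = 3.4594316186
C = 100 * 1000 * 3.4594316186 = 345943.1619 bps
C = 345.943162 kbps -> 345.94 kbps (2 dp)

345.94


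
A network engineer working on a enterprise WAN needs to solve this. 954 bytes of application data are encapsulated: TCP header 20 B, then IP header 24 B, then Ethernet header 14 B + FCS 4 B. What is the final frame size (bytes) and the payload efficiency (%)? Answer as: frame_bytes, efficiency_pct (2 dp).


TCP segment = 954 + 20 = 974 B
IP packet = 974 + 24 = 998 B
Ethernet frame = 998 + 14 + 4 = 1016 B
Efficiency = app / frame = 954 / 1016 = 0.938976 = 93.8976% -> 93.90% (2 dp)

1016, 93.90


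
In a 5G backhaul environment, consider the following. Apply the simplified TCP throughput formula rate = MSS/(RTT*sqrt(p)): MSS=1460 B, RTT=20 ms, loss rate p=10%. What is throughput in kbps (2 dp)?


Given: MSS = 1460 bytes, RTT = 20 ms, loss = 10%
RTT in seconds = 20 / 1000 = 0.02
Loss rate = 10% = 0.1
sqrt(loss) = sqrt(0.1) = 0.316227766017
Throughput (bytes/s) = 1460 / (0.02 * 0.316227766017) = 230846.2692
Throughput (kbps) = 230846.2692 * 8 / 1000 = 1846.770154 -> 1846.77 kbps (2 dp)

1846.77


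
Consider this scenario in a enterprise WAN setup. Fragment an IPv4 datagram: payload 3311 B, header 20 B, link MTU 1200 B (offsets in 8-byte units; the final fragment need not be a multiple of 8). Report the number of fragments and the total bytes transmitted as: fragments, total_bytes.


Max data per non-final fragment = floor((MTU - header)/8)*8 = floor((1200 - 20)/8)*8 = floor(1180/8)*8 = 1176 B
Final fragment needs no 8-byte alignment: it can carry up to MTU - header = 1180 B
Non-final fragments needed = ceil((payload - 1180) / 1176) = ceil(2131/1176) = ceil(1.8121) = 2
Number of fragments = 2 + 1 = 3
Fragment sizes (data): 2 * 1176 B + 959 B (last, 959 <= 1180 OK)
Total bytes sent = payload + n_frags * header = 3311 + 3*20 = 3311 + 60 = 3371 B

3, 3371


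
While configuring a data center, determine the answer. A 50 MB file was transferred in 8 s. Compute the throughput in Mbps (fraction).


Given: file = 50 MB, time = 8 s
File in Mb = 50 * 8 = 400 Mb
Throughput = 400 / 8 Mbps
Throughput = 50 Mbps

50


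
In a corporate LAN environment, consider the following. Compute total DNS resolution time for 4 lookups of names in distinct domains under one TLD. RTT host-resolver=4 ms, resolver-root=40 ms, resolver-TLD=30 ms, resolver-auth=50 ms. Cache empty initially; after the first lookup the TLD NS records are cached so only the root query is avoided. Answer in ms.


Lookup 1 (cold cache): local + root + TLD + auth = 4 + 40 + 30 + 50 = 124 ms
Lookups 2..4 (TLD NS cached -> skip root; new domain -> still ask TLD and auth): local + TLD + auth = 4 + 30 + 50 = 84 ms each
Remaining 3 lookups: 3 * 84 = 252 ms
Total = 124 + 252 = 376 ms

376


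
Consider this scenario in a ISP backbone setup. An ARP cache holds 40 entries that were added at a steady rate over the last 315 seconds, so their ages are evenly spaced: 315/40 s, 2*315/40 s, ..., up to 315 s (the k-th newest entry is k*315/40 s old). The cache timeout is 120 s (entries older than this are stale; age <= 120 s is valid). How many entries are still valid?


Ages are k * 315/40 s for k = 1..40 (spacing = 7.8750 s).
Entry k is valid iff k * 315/40 <= 120 iff k <= 40 * 120 / 315 = 15.2381
n_valid = floor(15.2381) = 15
(n_stale = 40 - 15 = 25)

15


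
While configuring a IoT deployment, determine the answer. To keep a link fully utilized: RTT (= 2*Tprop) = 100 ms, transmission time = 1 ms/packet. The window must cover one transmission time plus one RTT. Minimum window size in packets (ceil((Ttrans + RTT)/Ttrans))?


Given: Ttrans = 1 ms, RTT = 100 ms (= 2 * Tprop, Tprop = 50 ms)
Time until first ACK returns = Ttrans + RTT = 1 + 100 = 101 ms
Need W * Ttrans >= Ttrans + RTT  ->  W >= (Ttrans + RTT) / Ttrans
(Ttrans + RTT) / Ttrans = 101 / 1 = 101
W_min = ceil(101) = 101

101


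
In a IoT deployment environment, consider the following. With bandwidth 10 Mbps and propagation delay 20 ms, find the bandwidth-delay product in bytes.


Given: bandwidth = 10 Mbps, delay = 20 ms
BDP in bits = 10 * 10^6 * 20 / 1000
BDP in bits = 200000
BDP in bytes = 200000 / 8 = 25000

25000


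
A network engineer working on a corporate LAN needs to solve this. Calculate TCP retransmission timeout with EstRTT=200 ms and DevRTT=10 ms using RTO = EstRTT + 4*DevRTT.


Given: EstRTT = 200 ms, DevRTT = 10 ms
Timeout = EstRTT + 4 * DevRTT
4 * DevRTT = 4 * 10 = 40
Timeout = 200 + 40 = 240 ms

240


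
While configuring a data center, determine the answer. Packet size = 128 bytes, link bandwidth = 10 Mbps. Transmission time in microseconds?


Given: packet = 128 bytes, bandwidth = 10 Mbps
Packet in bits = 128 * 8 = 1024 bits
Bandwidth = 10 * 10^6 = 10000000 bps
Time = 1024 / 10000000 seconds
Time in us = 1024 * 10^6 / 10000000 = 102.4

102.4


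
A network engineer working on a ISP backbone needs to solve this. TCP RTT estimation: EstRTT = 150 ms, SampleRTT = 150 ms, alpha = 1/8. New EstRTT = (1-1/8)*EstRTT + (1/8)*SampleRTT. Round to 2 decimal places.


Given: EstRTT = 150 ms, SampleRTT = 150 ms, alpha = 1/8
New EstRTT = (1 - alpha) * EstRTT + alpha * SampleRTT
(7/8) * 150 = 131.25
(1/8) * 150 = 18.75
New EstRTT = 131.25 + 18.75 = 150 ms -> 150.00 ms (2 dp)

150.00


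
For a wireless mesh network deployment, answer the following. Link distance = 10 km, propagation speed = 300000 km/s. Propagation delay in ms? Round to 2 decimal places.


Given: distance = 10 km, speed = 300000 km/s
Delay = distance / speed = 10 / 300000 seconds
Delay in ms = 10 * 1000 / 300000
Delay = 0.0333 ms
Rounded to 2 dp = 0.03 ms

0.03


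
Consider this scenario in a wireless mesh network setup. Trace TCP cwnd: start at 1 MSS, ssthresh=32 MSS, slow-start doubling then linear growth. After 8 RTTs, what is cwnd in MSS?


RTT 0: cwnd = 1 MSS (initial)
RTT 1: cwnd = 2 MSS (slow start, doubled)
RTT 2: cwnd = 4 MSS (slow start, doubled)
RTT 3: cwnd = 8 MSS (slow start, doubled)
RTT 4: cwnd = 16 MSS (slow start, doubled)
RTT 5: cwnd = 32 MSS (slow start, doubled)
RTT 6: cwnd = 33 MSS (congestion avoidance, +1)
RTT 7: cwnd = 34 MSS (congestion avoidance, +1)
RTT 8: cwnd = 35 MSS (congestion avoidance, +1)

35


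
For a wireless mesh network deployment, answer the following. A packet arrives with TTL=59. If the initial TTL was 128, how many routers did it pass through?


Given: initial TTL = 128, received TTL = 59
Hops = initial TTL - received TTL
Hops = 128 - 59 = 69

69


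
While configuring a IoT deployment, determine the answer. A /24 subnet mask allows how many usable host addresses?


Given: subnet mask /24
Host bits = 32 - 24 = 8
Total addresses = 2^8 = 256
Usable hosts = 256 - 2 (network + broadcast) = 254

254


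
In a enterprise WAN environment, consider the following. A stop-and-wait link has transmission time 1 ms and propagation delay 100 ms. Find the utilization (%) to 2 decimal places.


Given: Ttrans = 1 ms, Tprop = 100 ms
RTT = 2 * Tprop = 2 * 100 = 200 ms
U = Ttrans / (Ttrans + RTT)
U = 1 / (1 + 200)
U = 1 / 201 = 0.004975
U% = 0.50%

0.50


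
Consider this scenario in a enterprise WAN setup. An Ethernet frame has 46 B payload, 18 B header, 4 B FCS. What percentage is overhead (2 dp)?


Given: payload = 46 B, header = 18 B, trailer = 4 B
Overhead bytes = header + trailer = 18 + 4 = 22
Total frame = payload + overhead = 46 + 22 = 68
Overhead % = 22 / 68 * 100 = 32.3529% -> 32.35% (2 dp)

32.35


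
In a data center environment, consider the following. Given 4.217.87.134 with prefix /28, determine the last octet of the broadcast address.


Given: IP = 4.217.87.134, prefix = /28
Host bits = 32 - 28 = 4
Network last octet = 134 AND mask = 128
Host part size = 2^4 - 1 = 15
Broadcast last octet = 128 OR 15 = 143

143


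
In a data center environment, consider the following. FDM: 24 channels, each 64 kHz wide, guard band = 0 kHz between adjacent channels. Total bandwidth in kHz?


Given: 24 channels, 64 kHz each, guard = 0 kHz
Channel bandwidth = 24 * 64 = 1536 kHz
Guard bands = 23 gaps * 0 kHz = 0 kHz
Total = 1536 + 0 = 1536 kHz

1536


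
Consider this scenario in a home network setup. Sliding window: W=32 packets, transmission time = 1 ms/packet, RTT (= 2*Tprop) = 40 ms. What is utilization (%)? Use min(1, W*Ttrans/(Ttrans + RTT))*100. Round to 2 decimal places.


Given: W = 32, Ttrans = 1 ms, RTT = 40 ms (= 2 * Tprop, Tprop = 20 ms)
Cycle time = Ttrans + RTT = 1 + 40 = 41 ms (first packet sent until its ACK returns)
W * Ttrans = 32 * 1 = 32 ms of sending per cycle
W * Ttrans / (Ttrans + RTT) = 32 / 41 = 0.780488
U = min(1, 0.780488) = 0.780488
U% = 78.05%

78.05


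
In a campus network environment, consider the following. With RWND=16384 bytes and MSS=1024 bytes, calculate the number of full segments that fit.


Given: RWND = 16384 bytes, MSS = 1024 bytes
Full segments = floor(RWND / MSS)
Full segments = floor(16384 / 1024)
Full segments = floor(16.0) = 16

16


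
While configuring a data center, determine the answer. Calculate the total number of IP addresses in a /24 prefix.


Given: CIDR prefix /24
Host bits = 32 - 24 = 8
Total addresses = 2^8 = 256

256


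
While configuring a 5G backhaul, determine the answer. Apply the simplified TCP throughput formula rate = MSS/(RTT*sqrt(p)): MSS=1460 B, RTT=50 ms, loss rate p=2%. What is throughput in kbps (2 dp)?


Given: MSS = 1460 bytes, RTT = 50 ms, loss = 2%
RTT in seconds = 50 / 1000 = 0.05
Loss rate = 2% = 0.02
sqrt(loss) = sqrt(0.02) = 0.141421356237
Throughput (bytes/s) = 1460 / (0.05 * 0.141421356237) = 206475.1801
Throughput (kbps) = 206475.1801 * 8 / 1000 = 1651.801441 -> 1651.80 kbps (2 dp)

1651.80


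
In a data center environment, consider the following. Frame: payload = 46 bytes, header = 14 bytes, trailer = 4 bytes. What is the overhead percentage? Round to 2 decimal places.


Given: payload = 46 B, header = 14 B, trailer = 4 B
Overhead bytes = header + trailer = 14 + 4 = 18
Total frame = payload + overhead = 46 + 18 = 64
Overhead % = 18 / 64 * 100 = 28.1250% -> 28.13% (2 dp)

28.13


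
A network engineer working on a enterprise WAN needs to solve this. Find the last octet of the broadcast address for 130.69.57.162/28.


Given: IP = 130.69.57.162, prefix = /28
Host bits = 32 - 28 = 4
Network last octet = 162 AND mask = 160
Host part size = 2^4 - 1 = 15
Broadcast last octet = 160 OR 15 = 175

175


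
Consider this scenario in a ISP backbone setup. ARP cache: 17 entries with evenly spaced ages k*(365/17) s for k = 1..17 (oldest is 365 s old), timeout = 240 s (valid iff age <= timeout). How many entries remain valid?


Ages are k * 365/17 s for k = 1..17 (spacing = 21.4706 s).
Entry k is valid iff k * 365/17 <= 240 iff k <= 17 * 240 / 365 = 11.1781
n_valid = floor(11.1781) = 11
(n_stale = 17 - 11 = 6)

11


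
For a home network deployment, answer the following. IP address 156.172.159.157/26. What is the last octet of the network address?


Given: IP = 156.172.159.157, prefix = /26
Subnet mask = 255.255.255.192
Last octet of IP: 157
Last octet of mask: 192
Network last octet = 157 AND 192 = 128

128


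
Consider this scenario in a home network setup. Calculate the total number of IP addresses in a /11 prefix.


Given: CIDR prefix /11
Host bits = 32 - 11 = 21
Total addresses = 2^21 = 2097152

2097152


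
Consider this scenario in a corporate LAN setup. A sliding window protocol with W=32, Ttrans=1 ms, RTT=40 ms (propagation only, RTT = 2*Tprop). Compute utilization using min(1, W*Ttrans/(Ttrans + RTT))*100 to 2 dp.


Given: W = 32, Ttrans = 1 ms, RTT = 40 ms (= 2 * Tprop, Tprop = 20 ms)
Cycle time = Ttrans + RTT = 1 + 40 = 41 ms (first packet sent until its ACK returns)
W * Ttrans = 32 * 1 = 32 ms of sending per cycle
W * Ttrans / (Ttrans + RTT) = 32 / 41 = 0.780488
U = min(1, 0.780488) = 0.780488
U% = 78.05%

78.05


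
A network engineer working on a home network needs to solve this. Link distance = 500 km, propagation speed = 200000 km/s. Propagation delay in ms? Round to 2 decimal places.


Given: distance = 500 km, speed = 200000 km/s
Delay = distance / speed = 500 / 200000 seconds
Delay in ms = 500 * 1000 / 200000
Delay = 2.5000 ms
Rounded to 2 dp = 2.50 ms

2.50


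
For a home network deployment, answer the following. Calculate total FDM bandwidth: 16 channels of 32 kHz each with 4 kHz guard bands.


Given: 16 channels, 32 kHz each, guard = 4 kHz
Channel bandwidth = 16 * 32 = 512 kHz
Guard bands = 15 gaps * 4 kHz = 60 kHz
Total = 512 + 60 = 572 kHz

572


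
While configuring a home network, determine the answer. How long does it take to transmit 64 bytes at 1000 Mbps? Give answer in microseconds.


Given: packet = 64 bytes, bandwidth = 1000 Mbps
Packet in bits = 64 * 8 = 512 bits
Bandwidth = 1000 * 10^6 = 1000000000 bps
Time = 512 / 1000000000 seconds
Time in us = 512 * 10^6 / 1000000000 = 0.512

0.512


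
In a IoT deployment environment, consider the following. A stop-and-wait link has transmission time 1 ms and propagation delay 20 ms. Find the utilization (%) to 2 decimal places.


Given: Ttrans = 1 ms, Tprop = 20 ms
RTT = 2 * Tprop = 2 * 20 = 40 ms
U = Ttrans / (Ttrans + RTT)
U = 1 / (1 + 40)
U = 1 / 41 = 0.02439
U% = 2.44%

2.44


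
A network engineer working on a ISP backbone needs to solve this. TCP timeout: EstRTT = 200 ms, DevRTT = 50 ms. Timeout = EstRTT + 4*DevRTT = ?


Given: EstRTT = 200 ms, DevRTT = 50 ms
Timeout = EstRTT + 4 * DevRTT
4 * DevRTT = 4 * 50 = 200
Timeout = 200 + 200 = 400 ms

400


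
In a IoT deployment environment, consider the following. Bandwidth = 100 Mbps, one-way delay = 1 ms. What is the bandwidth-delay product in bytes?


Given: bandwidth = 100 Mbps, delay = 1 ms
BDP in bits = 100 * 10^6 * 1 / 1000
BDP in bits = 100000
BDP in bytes = 100000 / 8 = 12500

12500


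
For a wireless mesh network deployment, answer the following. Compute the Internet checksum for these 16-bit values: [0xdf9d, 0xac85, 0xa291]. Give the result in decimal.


Given words: [0xdf9d, 0xac85, 0xa291]
Step 1: Sum all words
Raw sum = 57245 + 44165 + 41617 = 143027
Step 2: Fold carry: (11955 + 2) = 11957
One's complement = ~11957 & 0xFFFF = 53578

53578


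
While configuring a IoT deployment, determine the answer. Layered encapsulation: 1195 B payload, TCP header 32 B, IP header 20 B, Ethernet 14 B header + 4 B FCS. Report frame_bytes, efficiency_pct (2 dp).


TCP segment = 1195 + 32 = 1227 B
IP packet = 1227 + 20 = 1247 B
Ethernet frame = 1247 + 14 + 4 = 1265 B
Efficiency = app / frame = 1195 / 1265 = 0.944664 = 94.4664% -> 94.47% (2 dp)

1265, 94.47


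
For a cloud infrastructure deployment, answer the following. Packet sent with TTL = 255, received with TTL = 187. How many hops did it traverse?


Given: initial TTL = 255, received TTL = 187
Hops = initial TTL - received TTL
Hops = 255 - 187 = 68

68


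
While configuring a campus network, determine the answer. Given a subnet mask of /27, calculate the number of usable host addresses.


Given: subnet mask /27
Host bits = 32 - 27 = 5
Total addresses = 2^5 = 32
Usable hosts = 32 - 2 (network + broadcast) = 30

30


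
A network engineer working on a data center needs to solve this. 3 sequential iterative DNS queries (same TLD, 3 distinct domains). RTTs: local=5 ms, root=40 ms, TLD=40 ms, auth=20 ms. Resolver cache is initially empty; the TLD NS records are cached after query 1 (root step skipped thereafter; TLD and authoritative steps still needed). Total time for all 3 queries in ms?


Lookup 1 (cold cache): local + root + TLD + auth = 5 + 40 + 40 + 20 = 105 ms
Lookups 2..3 (TLD NS cached -> skip root; new domain -> still ask TLD and auth): local + TLD + auth = 5 + 40 + 20 = 65 ms each
Remaining 2 lookups: 2 * 65 = 130 ms
Total = 105 + 130 = 235 ms

235


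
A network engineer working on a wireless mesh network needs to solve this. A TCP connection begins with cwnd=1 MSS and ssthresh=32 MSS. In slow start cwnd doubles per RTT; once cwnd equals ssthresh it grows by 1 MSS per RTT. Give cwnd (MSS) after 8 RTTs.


RTT 0: cwnd = 1 MSS (initial)
RTT 1: cwnd = 2 MSS (slow start, doubled)
RTT 2: cwnd = 4 MSS (slow start, doubled)
RTT 3: cwnd = 8 MSS (slow start, doubled)
RTT 4: cwnd = 16 MSS (slow start, doubled)
RTT 5: cwnd = 32 MSS (slow start, doubled)
RTT 6: cwnd = 33 MSS (congestion avoidance, +1)
RTT 7: cwnd = 34 MSS (congestion avoidance, +1)
RTT 8: cwnd = 35 MSS (congestion avoidance, +1)

35


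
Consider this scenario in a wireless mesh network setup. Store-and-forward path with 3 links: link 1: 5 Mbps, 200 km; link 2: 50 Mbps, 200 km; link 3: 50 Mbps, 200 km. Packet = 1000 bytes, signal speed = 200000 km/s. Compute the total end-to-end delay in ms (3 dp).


Packet = 1000 bytes = 8000 bits. Store-and-forward: sum (t_trans + t_prop) per link.
Link 1: t_trans = 8000/(5*10^6) s = 1.6000 ms; t_prop = 200/200000 s = 1.0000 ms; subtotal = 2.6000 ms
Link 2: t_trans = 8000/(50*10^6) s = 0.1600 ms; t_prop = 200/200000 s = 1.0000 ms; subtotal = 1.1600 ms
Link 3: t_trans = 8000/(50*10^6) s = 0.1600 ms; t_prop = 200/200000 s = 1.0000 ms; subtotal = 1.1600 ms
End-to-end = 2.6000 + 1.1600 + 1.1600 = 4.9200 ms -> 4.920 ms (3 dp)

4.920


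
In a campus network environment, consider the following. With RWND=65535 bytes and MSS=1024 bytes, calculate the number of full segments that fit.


Given: RWND = 65535 bytes, MSS = 1024 bytes
Full segments = floor(RWND / MSS)
Full segments = floor(65535 / 1024)
Full segments = floor(63.999) = 63

63


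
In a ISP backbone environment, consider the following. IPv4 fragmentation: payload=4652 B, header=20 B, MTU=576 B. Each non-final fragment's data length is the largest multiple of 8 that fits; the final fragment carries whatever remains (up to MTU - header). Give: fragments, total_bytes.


Max data per non-final fragment = floor((MTU - header)/8)*8 = floor((576 - 20)/8)*8 = floor(556/8)*8 = 552 B
Final fragment needs no 8-byte alignment: it can carry up to MTU - header = 556 B
Non-final fragments needed = ceil((payload - 556) / 552) = ceil(4096/552) = ceil(7.4203) = 8
Number of fragments = 8 + 1 = 9
Fragment sizes (data): 8 * 552 B + 236 B (last, 236 <= 556 OK)
Total bytes sent = payload + n_frags * header = 4652 + 9*20 = 4652 + 180 = 4832 B

9, 4832


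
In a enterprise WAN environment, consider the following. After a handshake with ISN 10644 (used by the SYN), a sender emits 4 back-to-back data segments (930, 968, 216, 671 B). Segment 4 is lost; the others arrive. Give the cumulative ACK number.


SYN uses sequence number 10644; first data byte = ISN + 1 = 10645.
Segment 1: SEQ = 10645, len = 930 B, covers [10645, 11574]
Segment 2: SEQ = 11575, len = 968 B, covers [11575, 12542]
Segment 3: SEQ = 12543, len = 216 B, covers [12543, 12758]
Segment 4: SEQ = 12759, len = 671 B, covers [12759, 13429] [LOST]
In-order data received: bytes [10645, 12758] (segments 1..3).
Segment 4 missing -> gap begins at byte 12759.
Cumulative ACK = next expected in-order byte = 10645 + 930 + 968 + 216 = 12759

12759


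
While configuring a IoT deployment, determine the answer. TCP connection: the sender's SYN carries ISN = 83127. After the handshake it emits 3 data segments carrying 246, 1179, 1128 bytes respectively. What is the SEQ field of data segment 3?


The SYN occupies sequence number ISN = 83127, so the first data byte is ISN + 1 = 83128.
SEQ of data segment i = (ISN + 1) + sum of payload sizes of segments 1..i-1.
Segment 1: SEQ = 83128, payload = 246 bytes
Segment 2: SEQ = 83374, payload = 1179 bytes
Segment 3: SEQ = 84553, payload = 1128 bytes
SEQ of segment 3 = 83128 + 246 + 1179 = 84553

84553


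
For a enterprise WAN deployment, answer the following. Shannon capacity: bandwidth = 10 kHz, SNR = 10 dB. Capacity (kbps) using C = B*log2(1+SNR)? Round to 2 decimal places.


Given: B = 10 kHz, SNR = 10 dB
SNR linear = 10^(10/10) = 10
1 + SNR = 11
log2(11) = 3.4594316186
C = 10 * 1000 * 3.4594316186 = 34594.3162 bps
C = 34.594316 kbps -> 34.59 kbps (2 dp)

34.59


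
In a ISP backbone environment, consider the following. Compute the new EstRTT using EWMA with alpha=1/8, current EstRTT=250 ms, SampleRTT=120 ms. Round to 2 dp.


Given: EstRTT = 250 ms, SampleRTT = 120 ms, alpha = 1/8
New EstRTT = (1 - alpha) * EstRTT + alpha * SampleRTT
(7/8) * 250 = 218.75
(1/8) * 120 = 15
New EstRTT = 218.75 + 15 = 233.75 ms -> 233.75 ms (2 dp)

233.75


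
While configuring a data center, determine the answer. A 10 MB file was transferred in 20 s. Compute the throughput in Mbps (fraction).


Given: file = 10 MB, time = 20 s
File in Mb = 10 * 8 = 80 Mb
Throughput = 80 / 20 Mbps
Throughput = 4 Mbps

4


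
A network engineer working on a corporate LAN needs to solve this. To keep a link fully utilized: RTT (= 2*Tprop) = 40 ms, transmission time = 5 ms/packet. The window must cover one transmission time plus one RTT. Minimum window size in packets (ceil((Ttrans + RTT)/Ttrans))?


Given: Ttrans = 5 ms, RTT = 40 ms (= 2 * Tprop, Tprop = 20 ms)
Time until first ACK returns = Ttrans + RTT = 5 + 40 = 45 ms
Need W * Ttrans >= Ttrans + RTT  ->  W >= (Ttrans + RTT) / Ttrans
(Ttrans + RTT) / Ttrans = 45 / 5 = 9
W_min = ceil(9) = 9

9


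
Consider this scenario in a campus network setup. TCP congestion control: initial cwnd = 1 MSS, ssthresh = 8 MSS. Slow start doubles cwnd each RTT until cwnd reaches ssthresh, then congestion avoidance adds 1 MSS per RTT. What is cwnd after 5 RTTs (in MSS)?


RTT 0: cwnd = 1 MSS (initial)
RTT 1: cwnd = 2 MSS (slow start, doubled)
RTT 2: cwnd = 4 MSS (slow start, doubled)
RTT 3: cwnd = 8 MSS (slow start, doubled)
RTT 4: cwnd = 9 MSS (congestion avoidance, +1)
RTT 5: cwnd = 10 MSS (congestion avoidance, +1)

10


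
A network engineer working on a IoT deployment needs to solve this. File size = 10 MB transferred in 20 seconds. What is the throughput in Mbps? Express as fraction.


Given: file = 10 MB, time = 20 s
File in Mb = 10 * 8 = 80 Mb
Throughput = 80 / 20 Mbps
Throughput = 4 Mbps

4


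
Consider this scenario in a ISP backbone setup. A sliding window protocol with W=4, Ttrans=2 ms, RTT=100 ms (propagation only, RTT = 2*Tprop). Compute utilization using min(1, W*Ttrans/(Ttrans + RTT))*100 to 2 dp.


Given: W = 4, Ttrans = 2 ms, RTT = 100 ms (= 2 * Tprop, Tprop = 50 ms)
Cycle time = Ttrans + RTT = 2 + 100 = 102 ms (first packet sent until its ACK returns)
W * Ttrans = 4 * 2 = 8 ms of sending per cycle
W * Ttrans / (Ttrans + RTT) = 8 / 102 = 0.078431
U = min(1, 0.078431) = 0.078431
U% = 7.84%

7.84


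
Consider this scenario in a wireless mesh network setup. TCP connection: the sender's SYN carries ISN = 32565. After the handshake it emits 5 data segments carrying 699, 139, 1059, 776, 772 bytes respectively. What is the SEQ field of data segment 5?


The SYN occupies sequence number ISN = 32565, so the first data byte is ISN + 1 = 32566.
SEQ of data segment i = (ISN + 1) + sum of payload sizes of segments 1..i-1.
Segment 1: SEQ = 32566, payload = 699 bytes
Segment 2: SEQ = 33265, payload = 139 bytes
Segment 3: SEQ = 33404, payload = 1059 bytes
Segment 4: SEQ = 34463, payload = 776 bytes
Segment 5: SEQ = 35239, payload = 772 bytes
SEQ of segment 5 = 32566 + 699 + 139 + 1059 + 776 = 35239

35239


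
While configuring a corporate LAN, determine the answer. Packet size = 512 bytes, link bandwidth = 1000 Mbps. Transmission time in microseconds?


Given: packet = 512 bytes, bandwidth = 1000 Mbps
Packet in bits = 512 * 8 = 4096 bits
Bandwidth = 1000 * 10^6 = 1000000000 bps
Time = 4096 / 1000000000 seconds
Time in us = 4096 * 10^6 / 1000000000 = 4.096

4.096


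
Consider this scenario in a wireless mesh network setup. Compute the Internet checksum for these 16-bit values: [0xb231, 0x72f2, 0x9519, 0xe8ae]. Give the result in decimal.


Given words: [0xb231, 0x72f2, 0x9519, 0xe8ae]
Step 1: Sum all words
Raw sum = 45617 + 29426 + 38169 + 59566 = 172778
Step 2: Fold carry: (41706 + 2) = 41708
One's complement = ~41708 & 0xFFFF = 23827

23827


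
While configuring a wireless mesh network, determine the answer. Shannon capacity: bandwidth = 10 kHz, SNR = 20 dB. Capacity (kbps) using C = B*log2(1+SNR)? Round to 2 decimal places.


Given: B = 10 kHz, SNR = 20 dB
SNR linear = 10^(20/10) = 100
1 + SNR = 101
log2(101) = 6.6582114828
C = 10 * 1000 * 6.6582114828 = 66582.1148 bps
C = 66.582115 kbps -> 66.58 kbps (2 dp)

66.58


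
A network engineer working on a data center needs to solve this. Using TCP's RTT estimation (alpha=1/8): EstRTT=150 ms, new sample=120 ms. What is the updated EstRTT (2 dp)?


Given: EstRTT = 150 ms, SampleRTT = 120 ms, alpha = 1/8
New EstRTT = (1 - alpha) * EstRTT + alpha * SampleRTT
(7/8) * 150 = 131.25
(1/8) * 120 = 15
New EstRTT = 131.25 + 15 = 146.25 ms -> 146.25 ms (2 dp)

146.25


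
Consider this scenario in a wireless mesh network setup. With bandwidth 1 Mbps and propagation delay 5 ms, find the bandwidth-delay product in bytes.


Given: bandwidth = 1 Mbps, delay = 5 ms
BDP in bits = 1 * 10^6 * 5 / 1000
BDP in bits = 5000
BDP in bytes = 5000 / 8 = 625

625


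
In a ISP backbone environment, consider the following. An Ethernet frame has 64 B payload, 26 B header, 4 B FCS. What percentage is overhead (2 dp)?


Given: payload = 64 B, header = 26 B, trailer = 4 B
Overhead bytes = header + trailer = 26 + 4 = 30
Total frame = payload + overhead = 64 + 30 = 94
Overhead % = 30 / 94 * 100 = 31.9149% -> 31.91% (2 dp)

31.91


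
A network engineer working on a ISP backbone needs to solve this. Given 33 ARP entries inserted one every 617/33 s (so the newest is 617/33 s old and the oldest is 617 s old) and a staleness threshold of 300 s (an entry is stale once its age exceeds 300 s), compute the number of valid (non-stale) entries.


Ages are k * 617/33 s for k = 1..33 (spacing = 18.6970 s).
Entry k is valid iff k * 617/33 <= 300 iff k <= 33 * 300 / 617 = 16.0454
n_valid = floor(16.0454) = 16
(n_stale = 33 - 16 = 17)

16


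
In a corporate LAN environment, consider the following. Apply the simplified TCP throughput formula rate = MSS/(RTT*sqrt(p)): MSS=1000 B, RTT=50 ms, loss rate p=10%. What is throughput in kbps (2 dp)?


Given: MSS = 1000 bytes, RTT = 50 ms, loss = 10%
RTT in seconds = 50 / 1000 = 0.05
Loss rate = 10% = 0.1
sqrt(loss) = sqrt(0.1) = 0.316227766017
Throughput (bytes/s) = 1000 / (0.05 * 0.316227766017) = 63245.5532
Throughput (kbps) = 63245.5532 * 8 / 1000 = 505.964426 -> 505.96 kbps (2 dp)

505.96


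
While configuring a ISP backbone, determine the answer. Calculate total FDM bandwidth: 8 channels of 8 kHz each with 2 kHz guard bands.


Given: 8 channels, 8 kHz each, guard = 2 kHz
Channel bandwidth = 8 * 8 = 64 kHz
Guard bands = 7 gaps * 2 kHz = 14 kHz
Total = 64 + 14 = 78 kHz

78


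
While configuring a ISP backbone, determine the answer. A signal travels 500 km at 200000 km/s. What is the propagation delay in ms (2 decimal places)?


Given: distance = 500 km, speed = 200000 km/s
Delay = distance / speed = 500 / 200000 seconds
Delay in ms = 500 * 1000 / 200000
Delay = 2.5000 ms
Rounded to 2 dp = 2.50 ms

2.50


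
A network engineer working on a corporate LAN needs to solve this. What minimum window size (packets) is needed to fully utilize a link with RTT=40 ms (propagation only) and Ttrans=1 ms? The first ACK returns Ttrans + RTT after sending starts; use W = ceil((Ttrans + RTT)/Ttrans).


Given: Ttrans = 1 ms, RTT = 40 ms (= 2 * Tprop, Tprop = 20 ms)
Time until first ACK returns = Ttrans + RTT = 1 + 40 = 41 ms
Need W * Ttrans >= Ttrans + RTT  ->  W >= (Ttrans + RTT) / Ttrans
(Ttrans + RTT) / Ttrans = 41 / 1 = 41
W_min = ceil(41) = 41

41


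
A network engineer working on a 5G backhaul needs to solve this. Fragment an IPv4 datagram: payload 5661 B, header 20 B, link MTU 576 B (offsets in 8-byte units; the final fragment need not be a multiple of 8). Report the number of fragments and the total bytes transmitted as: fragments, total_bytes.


Max data per non-final fragment = floor((MTU - header)/8)*8 = floor((576 - 20)/8)*8 = floor(556/8)*8 = 552 B
Final fragment needs no 8-byte alignment: it can carry up to MTU - header = 556 B
Non-final fragments needed = ceil((payload - 556) / 552) = ceil(5105/552) = ceil(9.2482) = 10
Number of fragments = 10 + 1 = 11
Fragment sizes (data): 10 * 552 B + 141 B (last, 141 <= 556 OK)
Total bytes sent = payload + n_frags * header = 5661 + 11*20 = 5661 + 220 = 5881 B

11, 5881


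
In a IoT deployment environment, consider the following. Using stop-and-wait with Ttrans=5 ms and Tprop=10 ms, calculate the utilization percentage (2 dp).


Given: Ttrans = 5 ms, Tprop = 10 ms
RTT = 2 * Tprop = 2 * 10 = 20 ms
U = Ttrans / (Ttrans + RTT)
U = 5 / (5 + 20)
U = 5 / 25 = 0.2
U% = 20.00%

20.00
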